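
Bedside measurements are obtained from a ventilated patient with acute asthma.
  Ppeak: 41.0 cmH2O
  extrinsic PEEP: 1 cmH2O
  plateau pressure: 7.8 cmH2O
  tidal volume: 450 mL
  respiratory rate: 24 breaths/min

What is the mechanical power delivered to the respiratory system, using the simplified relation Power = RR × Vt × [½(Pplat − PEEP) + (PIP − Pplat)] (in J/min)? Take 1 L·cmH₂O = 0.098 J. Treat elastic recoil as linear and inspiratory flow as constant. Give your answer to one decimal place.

38.7

Per-breath work = Vt × [½(Pplat−PEEP) + (PIP−Pplat)] = 0.450 × [0.5×6.8 + 33.2] = 0.450 × 36.6 = 16.47 L·cmH2O.
Power = 24 × 16.47 = 395.28 L·cmH2O/min.
× 0.098 J/(L·cmH2O) → 38.737 J/min.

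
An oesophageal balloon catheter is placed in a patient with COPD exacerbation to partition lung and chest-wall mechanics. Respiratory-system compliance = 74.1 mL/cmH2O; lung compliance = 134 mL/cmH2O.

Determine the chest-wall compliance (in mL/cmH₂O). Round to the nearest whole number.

1/Ccw = 1/Crs − 1/CL.
1/Ccw = 1/74.1 − 1/134 = 0.006033.
Ccw = 165.76 mL/cmH2O.

166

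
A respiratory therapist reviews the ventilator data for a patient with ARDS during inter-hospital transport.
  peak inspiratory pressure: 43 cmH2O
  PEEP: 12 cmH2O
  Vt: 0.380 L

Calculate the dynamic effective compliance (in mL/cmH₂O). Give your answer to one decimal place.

12.3

Dynamic compliance = Vt / (PIP − PEEP) = 380 / (43 − 12) = 380 / 31.0 = 12.258 mL/cmH2O.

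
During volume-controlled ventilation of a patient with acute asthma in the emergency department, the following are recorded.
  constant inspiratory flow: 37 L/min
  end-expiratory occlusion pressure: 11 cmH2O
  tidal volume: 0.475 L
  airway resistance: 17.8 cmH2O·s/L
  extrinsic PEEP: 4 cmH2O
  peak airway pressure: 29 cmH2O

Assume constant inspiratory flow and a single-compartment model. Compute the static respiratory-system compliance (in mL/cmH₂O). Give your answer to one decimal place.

Flow: 37 L/min ÷ 60 = 0.6167 L/s.
Total PEEP = 11 cmH2O (set 4 + intrinsic 7); this is the baseline alveolar pressure.
Equation of motion (constant flow): PIP = Vt/C + R·V̇ + PEEP.
Vt/C = PIP − R·V̇ − PEEP = 29 − 17.8×0.6167 − 11 = 29 − 10.977 − 11 = 7.023 cmH2O.
C = Vt / 7.023 = 475 / 7.023 = 67.635 mL/cmH2O.

67.6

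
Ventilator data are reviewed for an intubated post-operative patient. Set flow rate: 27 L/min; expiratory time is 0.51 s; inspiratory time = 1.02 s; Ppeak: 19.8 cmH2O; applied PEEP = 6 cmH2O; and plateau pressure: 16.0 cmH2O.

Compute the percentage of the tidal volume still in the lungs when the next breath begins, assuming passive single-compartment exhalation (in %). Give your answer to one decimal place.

26.8

Flow: 27 L/min ÷ 60 = 0.45 L/s.
Vt = flow × Ti = 0.45 L/s × 1.02 s × 1000 mL/L = 459.0 mL.
R = (PIP − Pplat)/V̇ = (19.8 − 16.0) / 0.45 = 3.8/0.45 = 8.444 cmH2O·s/L.
C = Vt/(Pplat − PEEP) = 459.0 / (16.0 − 6) = 459.0/10.0 = 45.9 mL/cmH2O.
τ = R × C = 8.444 × 0.0459 L/cmH2O = 0.3876 s.
Fraction remaining at end-expiration = e^(−Te/τ) = e^(−0.51/0.3876) = 0.2683 → 26.83%.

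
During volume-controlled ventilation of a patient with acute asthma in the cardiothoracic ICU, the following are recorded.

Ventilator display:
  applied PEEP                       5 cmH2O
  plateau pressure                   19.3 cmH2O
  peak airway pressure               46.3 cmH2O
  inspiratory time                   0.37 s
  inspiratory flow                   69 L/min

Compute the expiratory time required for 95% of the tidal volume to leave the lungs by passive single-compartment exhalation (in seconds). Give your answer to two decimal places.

Flow: 69 L/min ÷ 60 = 1.15 L/s.
Vt = flow × Ti = 1.15 L/s × 0.37 s × 1000 mL/L = 425.5 mL.
R = (PIP − Pplat)/V̇ = (46.3 − 19.3) / 1.15 = 27.0/1.15 = 23.478 cmH2O·s/L.
C = Vt/(Pplat − PEEP) = 425.5 / (19.3 − 5) = 425.5/14.3 = 29.755 mL/cmH2O.
τ = R × C = 23.478 × 0.02976 L/cmH2O = 0.6987 s.
t = −τ·ln(1 − 0.95) = −0.6987·ln(0.05) = 2.093 s.

2.09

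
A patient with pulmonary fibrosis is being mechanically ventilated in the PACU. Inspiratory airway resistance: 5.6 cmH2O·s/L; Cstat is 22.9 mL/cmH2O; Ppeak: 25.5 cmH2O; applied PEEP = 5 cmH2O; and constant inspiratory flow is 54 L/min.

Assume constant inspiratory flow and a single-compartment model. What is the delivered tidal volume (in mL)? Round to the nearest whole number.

354

Flow: 54 L/min ÷ 60 = 0.9 L/s.
Equation of motion (constant flow): PIP = Vt/C + R·V̇ + PEEP.
Vt/C = PIP − R·V̇ − PEEP = 25.5 − 5.04 − 5 = 15.46 cmH2O.
Vt = C × 15.46 = 22.9 × 15.46 = 354.03 mL.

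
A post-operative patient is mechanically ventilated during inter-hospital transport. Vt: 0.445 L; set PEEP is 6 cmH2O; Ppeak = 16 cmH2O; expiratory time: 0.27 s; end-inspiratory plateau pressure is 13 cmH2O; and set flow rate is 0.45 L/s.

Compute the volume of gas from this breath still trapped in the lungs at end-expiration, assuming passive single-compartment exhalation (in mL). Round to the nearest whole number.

235

R = (PIP − Pplat)/V̇ = (16 − 13) / 0.45 = 3.0/0.45 = 6.667 cmH2O·s/L.
C = Vt/(Pplat − PEEP) = 445.0 / (13 − 6) = 445.0/7.0 = 63.571 mL/cmH2O.
τ = R × C = 6.667 × 0.06357 L/cmH2O = 0.4238 s.
Fraction remaining = e^(−Te/τ) = e^(−0.27/0.4238) = 0.5288.
Trapped volume = 445.0 × 0.5288 = 235.32 mL.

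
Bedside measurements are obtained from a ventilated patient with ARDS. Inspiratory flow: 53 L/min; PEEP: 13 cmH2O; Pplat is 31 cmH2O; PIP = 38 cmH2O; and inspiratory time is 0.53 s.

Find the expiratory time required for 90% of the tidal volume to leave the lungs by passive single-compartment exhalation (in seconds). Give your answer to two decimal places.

Flow: 53 L/min ÷ 60 = 0.8833 L/s.
Vt = flow × Ti = 0.8833 L/s × 0.53 s × 1000 mL/L = 468.15 mL.
R = (PIP − Pplat)/V̇ = (38 − 31) / 0.8833 = 7.0/0.8833 = 7.925 cmH2O·s/L.
C = Vt/(Pplat − PEEP) = 468.15 / (31 − 13) = 468.15/18.0 = 26.008 mL/cmH2O.
τ = R × C = 7.925 × 0.02601 L/cmH2O = 0.2061 s.
t = −τ·ln(1 − 0.90) = −0.2061·ln(0.1) = 0.4746 s.

0.47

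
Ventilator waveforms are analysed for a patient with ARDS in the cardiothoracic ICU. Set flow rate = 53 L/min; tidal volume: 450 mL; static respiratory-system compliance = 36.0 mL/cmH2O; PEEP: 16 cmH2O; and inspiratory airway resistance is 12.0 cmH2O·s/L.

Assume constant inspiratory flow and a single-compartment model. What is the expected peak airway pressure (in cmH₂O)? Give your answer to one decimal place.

39.1

Flow: 53 L/min ÷ 60 = 0.8833 L/s.
Equation of motion (constant flow): PIP = Vt/C + R·V̇ + PEEP.
PIP = 450/36.0 + 12.0×0.8833 + 16 = 12.5 + 10.6 + 16 = 39.1 cmH2O.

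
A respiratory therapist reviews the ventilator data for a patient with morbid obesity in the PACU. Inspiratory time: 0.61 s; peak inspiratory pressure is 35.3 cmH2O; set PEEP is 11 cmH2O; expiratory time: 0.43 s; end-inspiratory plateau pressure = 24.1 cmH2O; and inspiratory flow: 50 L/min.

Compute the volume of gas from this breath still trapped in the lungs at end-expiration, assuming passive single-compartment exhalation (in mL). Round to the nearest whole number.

223

Flow: 50 L/min ÷ 60 = 0.8333 L/s.
Vt = flow × Ti = 0.8333 L/s × 0.61 s × 1000 mL/L = 508.31 mL.
R = (PIP − Pplat)/V̇ = (35.3 − 24.1) / 0.8333 = 11.2/0.8333 = 13.441 cmH2O·s/L.
C = Vt/(Pplat − PEEP) = 508.31 / (24.1 − 11) = 508.31/13.1 = 38.802 mL/cmH2O.
τ = R × C = 13.441 × 0.0388 L/cmH2O = 0.5215 s.
Fraction remaining = e^(−Te/τ) = e^(−0.43/0.5215) = 0.4384.
Trapped volume = 508.31 × 0.4384 = 222.84 mL.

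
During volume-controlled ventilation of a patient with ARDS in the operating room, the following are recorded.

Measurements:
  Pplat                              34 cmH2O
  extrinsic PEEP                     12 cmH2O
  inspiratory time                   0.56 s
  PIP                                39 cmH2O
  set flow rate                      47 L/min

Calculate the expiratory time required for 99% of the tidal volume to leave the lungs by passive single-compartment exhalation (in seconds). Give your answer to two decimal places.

Flow: 47 L/min ÷ 60 = 0.7833 L/s.
Vt = flow × Ti = 0.7833 L/s × 0.56 s × 1000 mL/L = 438.65 mL.
R = (PIP − Pplat)/V̇ = (39 − 34) / 0.7833 = 5.0/0.7833 = 6.383 cmH2O·s/L.
C = Vt/(Pplat − PEEP) = 438.65 / (34 − 12) = 438.65/22.0 = 19.939 mL/cmH2O.
τ = R × C = 6.383 × 0.01994 L/cmH2O = 0.1273 s.
t = −τ·ln(1 − 0.99) = −0.1273·ln(0.01) = 0.5862 s.

0.59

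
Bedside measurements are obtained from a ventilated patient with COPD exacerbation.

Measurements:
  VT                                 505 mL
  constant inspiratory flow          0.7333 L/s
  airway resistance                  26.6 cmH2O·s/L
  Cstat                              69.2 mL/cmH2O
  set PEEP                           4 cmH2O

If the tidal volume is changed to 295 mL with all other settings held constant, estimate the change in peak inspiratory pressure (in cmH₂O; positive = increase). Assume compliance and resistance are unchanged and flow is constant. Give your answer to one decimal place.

-3.0

PIP = Vt/C + R·V̇ + PEEP (constant-flow equation of motion).
Only the elastic term changes: ΔPIP = ΔVt / C = (295 − 505) / 69.2 = -3.035 cmH2O.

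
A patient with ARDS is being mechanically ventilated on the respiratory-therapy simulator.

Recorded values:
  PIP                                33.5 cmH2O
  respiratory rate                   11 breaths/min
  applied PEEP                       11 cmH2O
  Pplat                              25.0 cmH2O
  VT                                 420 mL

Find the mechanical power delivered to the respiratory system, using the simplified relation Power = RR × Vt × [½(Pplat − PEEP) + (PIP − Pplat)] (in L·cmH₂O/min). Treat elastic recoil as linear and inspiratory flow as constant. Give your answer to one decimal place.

Per-breath work = Vt × [½(Pplat−PEEP) + (PIP−Pplat)] = 0.420 × [0.5×14.0 + 8.5] = 0.420 × 15.5 = 6.51 L·cmH2O.
Power = 11 × 6.51 = 71.61 L·cmH2O/min.

71.6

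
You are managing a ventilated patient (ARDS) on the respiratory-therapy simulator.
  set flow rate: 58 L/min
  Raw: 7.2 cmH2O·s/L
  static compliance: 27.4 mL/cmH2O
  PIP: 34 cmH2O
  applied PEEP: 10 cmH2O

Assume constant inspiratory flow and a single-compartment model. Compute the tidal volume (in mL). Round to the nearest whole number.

Flow: 58 L/min ÷ 60 = 0.9667 L/s.
Equation of motion (constant flow): PIP = Vt/C + R·V̇ + PEEP.
Vt/C = PIP − R·V̇ − PEEP = 34 − 6.96 − 10 = 17.04 cmH2O.
Vt = C × 17.04 = 27.4 × 17.04 = 466.9 mL.

467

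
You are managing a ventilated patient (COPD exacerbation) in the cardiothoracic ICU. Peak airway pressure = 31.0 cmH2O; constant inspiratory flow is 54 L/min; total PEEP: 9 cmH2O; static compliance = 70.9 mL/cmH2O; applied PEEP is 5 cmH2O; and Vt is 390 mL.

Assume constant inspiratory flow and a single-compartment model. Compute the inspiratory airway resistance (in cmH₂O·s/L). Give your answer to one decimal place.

18.3

Flow: 54 L/min ÷ 60 = 0.9 L/s.
Total PEEP = 9 cmH2O (set 5 + intrinsic 4); this is the baseline alveolar pressure.
Equation of motion (constant flow): PIP = Vt/C + R·V̇ + PEEP.
R·V̇ = PIP − Vt/C − PEEP = 31.0 − 390/70.9 − 9 = 31.0 − 5.501 − 9 = 16.499 cmH2O.
R = 16.499 / 0.9 = 18.332 cmH2O·s/L.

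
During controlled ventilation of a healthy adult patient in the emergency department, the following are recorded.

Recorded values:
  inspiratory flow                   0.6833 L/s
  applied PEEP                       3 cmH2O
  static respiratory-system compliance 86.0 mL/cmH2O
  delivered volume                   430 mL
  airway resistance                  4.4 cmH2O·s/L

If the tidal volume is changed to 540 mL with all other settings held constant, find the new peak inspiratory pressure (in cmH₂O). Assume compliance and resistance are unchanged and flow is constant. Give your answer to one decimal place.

12.3

PIP = Vt/C + R·V̇ + PEEP (constant-flow equation of motion).
Only the elastic term changes: ΔPIP = ΔVt / C = (540 − 430) / 86.0 = 1.279 cmH2O.
Original PIP = 430/86.0 + 4.4×0.6833 + 3 = 11.007 cmH2O; new PIP = 11.007 + (1.279) = 12.286 cmH2O.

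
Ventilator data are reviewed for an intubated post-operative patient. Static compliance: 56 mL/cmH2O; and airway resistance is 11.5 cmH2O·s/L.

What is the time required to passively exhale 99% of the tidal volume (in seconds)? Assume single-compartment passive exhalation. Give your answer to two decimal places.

2.97

τ = R × C = 11.5 × 56 mL/cmH2O = 11.5 × 0.056 L/cmH2O = 0.644 s.
Exhaled fraction f = 1 − e^(−t/τ) → t = −τ·ln(1 − f) = −0.644·ln(0.01) = 2.966 s.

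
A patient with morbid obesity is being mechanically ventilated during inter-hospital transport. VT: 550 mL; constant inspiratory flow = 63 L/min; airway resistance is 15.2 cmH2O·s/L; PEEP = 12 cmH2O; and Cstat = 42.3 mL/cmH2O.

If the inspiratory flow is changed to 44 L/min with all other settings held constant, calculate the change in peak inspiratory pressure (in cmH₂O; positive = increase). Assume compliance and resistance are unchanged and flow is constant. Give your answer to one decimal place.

Flow: 63 L/min ÷ 60 = 1.05 L/s.
New flow: 44 L/min ÷ 60 = 0.7333 L/s.
PIP = Vt/C + R·V̇ + PEEP (constant-flow equation of motion).
Only the resistive term changes: ΔPIP = R × ΔV̇ = 15.2 × (0.7333 − 1.05) = 15.2 × -0.3167 = -4.814 cmH2O.

-4.8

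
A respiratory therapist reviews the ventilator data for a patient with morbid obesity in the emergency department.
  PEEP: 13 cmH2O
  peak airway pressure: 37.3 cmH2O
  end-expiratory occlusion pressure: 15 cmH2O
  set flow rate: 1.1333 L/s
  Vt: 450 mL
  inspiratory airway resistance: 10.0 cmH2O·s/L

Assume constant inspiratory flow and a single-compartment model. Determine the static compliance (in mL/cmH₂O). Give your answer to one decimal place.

41.0

Total PEEP = 15 cmH2O (set 13 + intrinsic 2); this is the baseline alveolar pressure.
Equation of motion (constant flow): PIP = Vt/C + R·V̇ + PEEP.
Vt/C = PIP − R·V̇ − PEEP = 37.3 − 10.0×1.1333 − 15 = 37.3 − 11.333 − 15 = 10.967 cmH2O.
C = Vt / 10.967 = 450 / 10.967 = 41.032 mL/cmH2O.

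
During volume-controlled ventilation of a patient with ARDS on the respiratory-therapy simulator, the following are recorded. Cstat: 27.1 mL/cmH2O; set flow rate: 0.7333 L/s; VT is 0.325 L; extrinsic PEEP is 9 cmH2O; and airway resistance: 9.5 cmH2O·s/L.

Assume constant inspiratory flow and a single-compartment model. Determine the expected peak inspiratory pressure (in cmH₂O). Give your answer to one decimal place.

Equation of motion (constant flow): PIP = Vt/C + R·V̇ + PEEP.
PIP = 325/27.1 + 9.5×0.7333 + 9 = 11.993 + 6.966 + 9 = 27.959 cmH2O.

28.0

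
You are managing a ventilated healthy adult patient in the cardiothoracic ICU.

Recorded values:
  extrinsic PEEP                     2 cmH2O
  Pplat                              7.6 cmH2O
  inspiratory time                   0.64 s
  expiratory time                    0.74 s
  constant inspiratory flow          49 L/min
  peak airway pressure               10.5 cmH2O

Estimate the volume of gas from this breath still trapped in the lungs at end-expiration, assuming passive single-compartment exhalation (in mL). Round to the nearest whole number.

Flow: 49 L/min ÷ 60 = 0.8167 L/s.
Vt = flow × Ti = 0.8167 L/s × 0.64 s × 1000 mL/L = 522.69 mL.
R = (PIP − Pplat)/V̇ = (10.5 − 7.6) / 0.8167 = 2.9/0.8167 = 3.551 cmH2O·s/L.
C = Vt/(Pplat − PEEP) = 522.69 / (7.6 − 2) = 522.69/5.6 = 93.338 mL/cmH2O.
τ = R × C = 3.551 × 0.09334 L/cmH2O = 0.3315 s.
Fraction remaining = e^(−Te/τ) = e^(−0.74/0.3315) = 0.1073.
Trapped volume = 522.69 × 0.1073 = 56.085 mL.

56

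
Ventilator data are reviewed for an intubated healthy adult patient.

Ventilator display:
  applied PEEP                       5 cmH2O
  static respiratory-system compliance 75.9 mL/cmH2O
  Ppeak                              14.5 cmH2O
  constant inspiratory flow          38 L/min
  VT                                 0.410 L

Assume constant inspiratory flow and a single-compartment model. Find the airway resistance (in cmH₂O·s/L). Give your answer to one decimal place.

6.5

Flow: 38 L/min ÷ 60 = 0.6333 L/s.
Equation of motion (constant flow): PIP = Vt/C + R·V̇ + PEEP.
R·V̇ = PIP − Vt/C − PEEP = 14.5 − 410/75.9 − 5 = 14.5 − 5.402 − 5 = 4.098 cmH2O.
R = 4.098 / 0.6333 = 6.471 cmH2O·s/L.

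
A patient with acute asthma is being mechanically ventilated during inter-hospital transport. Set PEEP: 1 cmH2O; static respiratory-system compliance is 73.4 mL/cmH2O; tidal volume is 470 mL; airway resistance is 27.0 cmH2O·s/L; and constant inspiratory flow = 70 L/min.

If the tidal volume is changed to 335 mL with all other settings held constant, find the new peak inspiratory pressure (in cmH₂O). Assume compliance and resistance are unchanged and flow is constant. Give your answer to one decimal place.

37.1

Flow: 70 L/min ÷ 60 = 1.1667 L/s.
PIP = Vt/C + R·V̇ + PEEP (constant-flow equation of motion).
Only the elastic term changes: ΔPIP = ΔVt / C = (335 − 470) / 73.4 = -1.839 cmH2O.
Original PIP = 470/73.4 + 27.0×1.1667 + 1 = 38.904 cmH2O; new PIP = 38.904 + (-1.839) = 37.065 cmH2O.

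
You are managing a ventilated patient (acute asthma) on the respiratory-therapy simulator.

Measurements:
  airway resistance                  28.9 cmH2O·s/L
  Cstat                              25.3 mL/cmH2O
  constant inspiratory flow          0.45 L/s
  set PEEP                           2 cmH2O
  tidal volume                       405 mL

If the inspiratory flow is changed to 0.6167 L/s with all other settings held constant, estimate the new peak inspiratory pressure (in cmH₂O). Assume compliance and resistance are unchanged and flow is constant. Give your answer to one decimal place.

PIP = Vt/C + R·V̇ + PEEP (constant-flow equation of motion).
Only the resistive term changes: ΔPIP = R × ΔV̇ = 28.9 × (0.6167 − 0.45) = 28.9 × 0.1667 = 4.818 cmH2O.
Original PIP = 405/25.3 + 28.9×0.45 + 2 = 31.013 cmH2O; new PIP = 31.013 + (4.818) = 35.831 cmH2O.

35.8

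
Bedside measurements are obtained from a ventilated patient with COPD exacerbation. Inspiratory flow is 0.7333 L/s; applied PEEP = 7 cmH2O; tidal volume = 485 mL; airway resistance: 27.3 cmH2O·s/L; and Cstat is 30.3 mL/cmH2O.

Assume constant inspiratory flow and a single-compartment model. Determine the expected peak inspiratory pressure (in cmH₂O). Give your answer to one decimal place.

43.0

Equation of motion (constant flow): PIP = Vt/C + R·V̇ + PEEP.
PIP = 485/30.3 + 27.3×0.7333 + 7 = 16.007 + 20.019 + 7 = 43.026 cmH2O.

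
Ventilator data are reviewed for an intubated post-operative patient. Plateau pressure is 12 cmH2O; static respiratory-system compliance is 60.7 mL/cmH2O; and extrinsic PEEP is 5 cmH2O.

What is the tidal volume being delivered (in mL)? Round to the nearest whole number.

Vt = Cstat × (Pplat − PEEP) = 60.7 × (12 − 5) = 60.7 × 7.0 = 424.9 mL.

425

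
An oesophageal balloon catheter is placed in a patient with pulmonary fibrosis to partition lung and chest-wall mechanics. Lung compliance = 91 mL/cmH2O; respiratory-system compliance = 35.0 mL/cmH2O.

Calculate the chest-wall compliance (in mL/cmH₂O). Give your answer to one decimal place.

1/Ccw = 1/Crs − 1/CL.
1/Ccw = 1/35.0 − 1/91 = 0.01758.
Ccw = 56.883 mL/cmH2O.

56.9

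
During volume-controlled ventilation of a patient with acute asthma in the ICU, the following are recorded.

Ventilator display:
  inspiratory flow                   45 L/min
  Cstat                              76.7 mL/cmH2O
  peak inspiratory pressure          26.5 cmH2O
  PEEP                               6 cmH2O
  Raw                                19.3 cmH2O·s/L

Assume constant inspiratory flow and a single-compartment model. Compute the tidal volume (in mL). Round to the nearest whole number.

Flow: 45 L/min ÷ 60 = 0.75 L/s.
Equation of motion (constant flow): PIP = Vt/C + R·V̇ + PEEP.
Vt/C = PIP − R·V̇ − PEEP = 26.5 − 14.475 − 6 = 6.025 cmH2O.
Vt = C × 6.025 = 76.7 × 6.025 = 462.12 mL.

462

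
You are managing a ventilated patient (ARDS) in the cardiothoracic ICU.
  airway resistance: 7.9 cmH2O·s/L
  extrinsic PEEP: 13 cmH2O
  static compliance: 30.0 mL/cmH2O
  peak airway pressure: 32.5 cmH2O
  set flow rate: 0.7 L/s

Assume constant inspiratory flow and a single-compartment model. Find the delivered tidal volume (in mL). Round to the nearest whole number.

Equation of motion (constant flow): PIP = Vt/C + R·V̇ + PEEP.
Vt/C = PIP − R·V̇ − PEEP = 32.5 − 5.53 − 13 = 13.97 cmH2O.
Vt = C × 13.97 = 30.0 × 13.97 = 419.1 mL.

419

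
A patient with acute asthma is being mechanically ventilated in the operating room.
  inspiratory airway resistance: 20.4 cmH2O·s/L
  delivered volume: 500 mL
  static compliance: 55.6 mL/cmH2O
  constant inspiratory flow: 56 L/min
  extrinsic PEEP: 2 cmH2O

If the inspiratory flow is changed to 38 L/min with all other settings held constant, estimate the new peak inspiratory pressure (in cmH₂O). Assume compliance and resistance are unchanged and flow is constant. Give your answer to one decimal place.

23.9

Flow: 56 L/min ÷ 60 = 0.9333 L/s.
New flow: 38 L/min ÷ 60 = 0.6333 L/s.
PIP = Vt/C + R·V̇ + PEEP (constant-flow equation of motion).
Only the resistive term changes: ΔPIP = R × ΔV̇ = 20.4 × (0.6333 − 0.9333) = 20.4 × -0.3 = -6.12 cmH2O.
Original PIP = 500/55.6 + 20.4×0.9333 + 2 = 30.032 cmH2O; new PIP = 30.032 + (-6.12) = 23.912 cmH2O.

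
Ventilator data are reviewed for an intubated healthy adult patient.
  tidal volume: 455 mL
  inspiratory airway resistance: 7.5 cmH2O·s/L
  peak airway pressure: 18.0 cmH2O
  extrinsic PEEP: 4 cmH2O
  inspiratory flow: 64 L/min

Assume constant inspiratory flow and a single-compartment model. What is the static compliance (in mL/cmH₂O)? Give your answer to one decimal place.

Flow: 64 L/min ÷ 60 = 1.0667 L/s.
Equation of motion (constant flow): PIP = Vt/C + R·V̇ + PEEP.
Vt/C = PIP − R·V̇ − PEEP = 18.0 − 7.5×1.0667 − 4 = 18.0 − 8.0 − 4 = 6.0 cmH2O.
C = Vt / 6.0 = 455 / 6.0 = 75.833 mL/cmH2O.

75.8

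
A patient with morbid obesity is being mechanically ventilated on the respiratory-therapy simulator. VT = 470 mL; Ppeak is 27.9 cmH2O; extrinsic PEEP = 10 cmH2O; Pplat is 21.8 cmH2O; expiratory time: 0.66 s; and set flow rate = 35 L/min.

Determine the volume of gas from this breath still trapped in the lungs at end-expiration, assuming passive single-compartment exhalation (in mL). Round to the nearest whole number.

96

Flow: 35 L/min ÷ 60 = 0.5833 L/s.
R = (PIP − Pplat)/V̇ = (27.9 − 21.8) / 0.5833 = 6.1/0.5833 = 10.458 cmH2O·s/L.
C = Vt/(Pplat − PEEP) = 470.0 / (21.8 − 10) = 470.0/11.8 = 39.831 mL/cmH2O.
τ = R × C = 10.458 × 0.03983 L/cmH2O = 0.4165 s.
Fraction remaining = e^(−Te/τ) = e^(−0.66/0.4165) = 0.205.
Trapped volume = 470.0 × 0.205 = 96.35 mL.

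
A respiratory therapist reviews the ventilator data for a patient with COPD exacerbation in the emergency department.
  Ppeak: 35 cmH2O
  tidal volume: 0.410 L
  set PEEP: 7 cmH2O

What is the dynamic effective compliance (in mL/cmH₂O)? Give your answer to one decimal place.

14.6

Dynamic compliance = Vt / (PIP − PEEP) = 410 / (35 − 7) = 410 / 28.0 = 14.643 mL/cmH2O.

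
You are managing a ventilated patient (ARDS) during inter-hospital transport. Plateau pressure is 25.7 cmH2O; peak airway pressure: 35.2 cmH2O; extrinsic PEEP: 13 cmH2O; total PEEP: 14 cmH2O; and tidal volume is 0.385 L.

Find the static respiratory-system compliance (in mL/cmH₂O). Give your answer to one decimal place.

32.9

End-expiratory occlusion gives total PEEP = 14 cmH2O (intrinsic PEEP = 14 − 13 = 1). Use total PEEP for the elastic gradient.
Cstat = Vt / (Pplat − PEEPtotal) = 385 / (25.7 − 14) = 385 / 11.7 = 32.906 mL/cmH2O.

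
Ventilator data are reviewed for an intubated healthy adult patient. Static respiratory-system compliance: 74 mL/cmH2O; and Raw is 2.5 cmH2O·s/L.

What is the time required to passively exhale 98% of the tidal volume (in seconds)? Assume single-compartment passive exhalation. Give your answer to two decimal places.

τ = R × C = 2.5 × 74 mL/cmH2O = 2.5 × 0.074 L/cmH2O = 0.185 s.
Exhaled fraction f = 1 − e^(−t/τ) → t = −τ·ln(1 − f) = −0.185·ln(0.02) = 0.7237 s.

0.72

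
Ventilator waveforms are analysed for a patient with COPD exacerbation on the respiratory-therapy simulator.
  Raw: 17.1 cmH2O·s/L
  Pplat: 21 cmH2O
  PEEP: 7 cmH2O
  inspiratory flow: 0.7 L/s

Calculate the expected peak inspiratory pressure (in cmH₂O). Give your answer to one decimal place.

PIP = Pplat + Raw × flow = 21 + 17.1 × 0.7 = 21 + 11.97 = 32.97 cmH2O.

33.0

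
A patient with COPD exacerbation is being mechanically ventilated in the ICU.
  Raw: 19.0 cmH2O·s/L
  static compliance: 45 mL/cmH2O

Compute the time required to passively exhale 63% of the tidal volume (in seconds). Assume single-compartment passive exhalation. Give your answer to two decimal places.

τ = R × C = 19.0 × 45 mL/cmH2O = 19.0 × 0.045 L/cmH2O = 0.855 s.
Exhaled fraction f = 1 − e^(−t/τ) → t = −τ·ln(1 − f) = −0.855·ln(0.37) = 0.8501 s.

0.85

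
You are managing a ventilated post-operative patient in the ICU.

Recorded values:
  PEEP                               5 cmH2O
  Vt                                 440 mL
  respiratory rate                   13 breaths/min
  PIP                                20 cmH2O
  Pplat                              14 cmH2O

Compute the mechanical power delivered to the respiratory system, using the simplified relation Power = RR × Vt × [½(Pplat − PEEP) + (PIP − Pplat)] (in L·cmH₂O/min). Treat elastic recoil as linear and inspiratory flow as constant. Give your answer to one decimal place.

Per-breath work = Vt × [½(Pplat−PEEP) + (PIP−Pplat)] = 0.440 × [0.5×9.0 + 6.0] = 0.440 × 10.5 = 4.62 L·cmH2O.
Power = 13 × 4.62 = 60.06 L·cmH2O/min.

60.1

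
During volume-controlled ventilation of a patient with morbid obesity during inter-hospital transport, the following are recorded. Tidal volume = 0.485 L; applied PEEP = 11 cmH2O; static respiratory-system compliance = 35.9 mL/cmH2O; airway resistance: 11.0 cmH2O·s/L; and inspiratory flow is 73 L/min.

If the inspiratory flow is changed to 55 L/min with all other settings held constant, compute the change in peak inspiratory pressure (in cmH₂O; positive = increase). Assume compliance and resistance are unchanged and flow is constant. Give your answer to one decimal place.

Flow: 73 L/min ÷ 60 = 1.2167 L/s.
New flow: 55 L/min ÷ 60 = 0.9167 L/s.
PIP = Vt/C + R·V̇ + PEEP (constant-flow equation of motion).
Only the resistive term changes: ΔPIP = R × ΔV̇ = 11.0 × (0.9167 − 1.2167) = 11.0 × -0.3 = -3.3 cmH2O.

-3.3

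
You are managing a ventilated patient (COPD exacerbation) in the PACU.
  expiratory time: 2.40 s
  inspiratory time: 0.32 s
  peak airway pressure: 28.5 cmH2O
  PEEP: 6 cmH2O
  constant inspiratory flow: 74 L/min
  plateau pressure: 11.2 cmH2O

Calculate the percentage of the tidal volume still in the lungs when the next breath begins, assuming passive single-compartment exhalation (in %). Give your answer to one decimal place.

Flow: 74 L/min ÷ 60 = 1.2333 L/s.
Vt = flow × Ti = 1.2333 L/s × 0.32 s × 1000 mL/L = 394.66 mL.
R = (PIP − Pplat)/V̇ = (28.5 − 11.2) / 1.2333 = 17.3/1.2333 = 14.027 cmH2O·s/L.
C = Vt/(Pplat − PEEP) = 394.66 / (11.2 − 6) = 394.66/5.2 = 75.896 mL/cmH2O.
τ = R × C = 14.027 × 0.0759 L/cmH2O = 1.065 s.
Fraction remaining at end-expiration = e^(−Te/τ) = e^(−2.40/1.065) = 0.105 → 10.5%.

10.5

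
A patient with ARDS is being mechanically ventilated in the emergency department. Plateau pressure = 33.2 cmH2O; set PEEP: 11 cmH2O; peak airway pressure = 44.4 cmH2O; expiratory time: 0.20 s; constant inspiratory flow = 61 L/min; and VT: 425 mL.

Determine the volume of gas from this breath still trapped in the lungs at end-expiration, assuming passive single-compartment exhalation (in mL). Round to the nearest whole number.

Flow: 61 L/min ÷ 60 = 1.0167 L/s.
R = (PIP − Pplat)/V̇ = (44.4 − 33.2) / 1.0167 = 11.2/1.0167 = 11.016 cmH2O·s/L.
C = Vt/(Pplat − PEEP) = 425.0 / (33.2 − 11) = 425.0/22.2 = 19.144 mL/cmH2O.
τ = R × C = 11.016 × 0.01914 L/cmH2O = 0.2108 s.
Fraction remaining = e^(−Te/τ) = e^(−0.20/0.2108) = 0.3872.
Trapped volume = 425.0 × 0.3872 = 164.56 mL.

165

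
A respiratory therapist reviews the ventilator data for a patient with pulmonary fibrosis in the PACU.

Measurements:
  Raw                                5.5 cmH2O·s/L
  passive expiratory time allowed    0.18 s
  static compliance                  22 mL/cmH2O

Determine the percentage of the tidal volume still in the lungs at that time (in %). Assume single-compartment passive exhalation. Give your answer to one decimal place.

τ = R × C = 5.5 × 22 mL/cmH2O = 5.5 × 0.022 L/cmH2O = 0.121 s.
Passive exhalation: V(t)/V₀ = e^(−t/τ) = e^(−0.18/0.121) = 0.2259.
Fraction remaining = 0.2259 → 22.59%.

22.6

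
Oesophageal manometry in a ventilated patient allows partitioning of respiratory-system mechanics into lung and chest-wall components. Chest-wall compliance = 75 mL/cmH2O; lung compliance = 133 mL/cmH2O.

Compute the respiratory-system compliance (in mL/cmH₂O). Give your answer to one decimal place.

Lung and chest wall are elastances in series: 1/Crs = 1/CL + 1/Ccw.
1/Crs = 1/133 + 1/75 = 0.02085.
Crs = 47.962 mL/cmH2O.

48.0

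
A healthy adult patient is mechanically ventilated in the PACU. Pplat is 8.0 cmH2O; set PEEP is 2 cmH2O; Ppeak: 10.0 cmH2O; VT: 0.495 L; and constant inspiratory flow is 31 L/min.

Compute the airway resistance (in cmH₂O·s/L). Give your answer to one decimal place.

3.9

Flow: 31 L/min ÷ 60 = 0.5167 L/s.
Raw = (PIP − Pplat) / flow = (10.0 − 8.0) / 0.5167 = 2.0 / 0.5167 = 3.871 cmH2O·s/L.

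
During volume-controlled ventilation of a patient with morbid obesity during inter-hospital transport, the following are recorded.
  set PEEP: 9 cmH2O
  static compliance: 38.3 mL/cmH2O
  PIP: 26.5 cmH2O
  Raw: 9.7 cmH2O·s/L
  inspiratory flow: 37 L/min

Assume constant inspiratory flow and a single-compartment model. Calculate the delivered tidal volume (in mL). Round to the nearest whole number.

441

Flow: 37 L/min ÷ 60 = 0.6167 L/s.
Equation of motion (constant flow): PIP = Vt/C + R·V̇ + PEEP.
Vt/C = PIP − R·V̇ − PEEP = 26.5 − 5.982 − 9 = 11.518 cmH2O.
Vt = C × 11.518 = 38.3 × 11.518 = 441.14 mL.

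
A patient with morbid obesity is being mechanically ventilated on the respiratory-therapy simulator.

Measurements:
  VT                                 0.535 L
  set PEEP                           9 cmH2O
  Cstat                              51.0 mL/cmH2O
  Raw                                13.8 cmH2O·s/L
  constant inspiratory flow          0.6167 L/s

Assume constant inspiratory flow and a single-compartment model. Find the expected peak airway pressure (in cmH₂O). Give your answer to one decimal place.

28.0

Equation of motion (constant flow): PIP = Vt/C + R·V̇ + PEEP.
PIP = 535/51.0 + 13.8×0.6167 + 9 = 10.49 + 8.51 + 9 = 28.0 cmH2O.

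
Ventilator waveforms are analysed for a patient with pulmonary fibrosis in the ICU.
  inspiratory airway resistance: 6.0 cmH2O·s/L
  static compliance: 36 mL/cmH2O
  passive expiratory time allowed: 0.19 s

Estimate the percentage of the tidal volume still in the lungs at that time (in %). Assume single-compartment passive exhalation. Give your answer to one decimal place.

τ = R × C = 6.0 × 36 mL/cmH2O = 6.0 × 0.036 L/cmH2O = 0.216 s.
Passive exhalation: V(t)/V₀ = e^(−t/τ) = e^(−0.19/0.216) = 0.4149.
Fraction remaining = 0.4149 → 41.49%.

41.5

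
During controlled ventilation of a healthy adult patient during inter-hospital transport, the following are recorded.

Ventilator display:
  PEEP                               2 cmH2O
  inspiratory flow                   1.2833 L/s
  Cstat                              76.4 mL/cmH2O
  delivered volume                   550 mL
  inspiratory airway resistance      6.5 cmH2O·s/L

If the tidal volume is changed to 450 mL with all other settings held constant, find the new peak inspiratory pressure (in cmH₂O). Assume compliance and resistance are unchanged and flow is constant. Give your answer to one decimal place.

PIP = Vt/C + R·V̇ + PEEP (constant-flow equation of motion).
Only the elastic term changes: ΔPIP = ΔVt / C = (450 − 550) / 76.4 = -1.309 cmH2O.
Original PIP = 550/76.4 + 6.5×1.2833 + 2 = 17.54 cmH2O; new PIP = 17.54 + (-1.309) = 16.231 cmH2O.

16.2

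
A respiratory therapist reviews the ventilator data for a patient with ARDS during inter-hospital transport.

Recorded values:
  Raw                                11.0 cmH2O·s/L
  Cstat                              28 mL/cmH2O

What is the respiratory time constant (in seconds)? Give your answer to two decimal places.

τ = R × C = 11.0 × 28 mL/cmH2O = 11.0 × 0.028 L/cmH2O = 0.308 s.

0.31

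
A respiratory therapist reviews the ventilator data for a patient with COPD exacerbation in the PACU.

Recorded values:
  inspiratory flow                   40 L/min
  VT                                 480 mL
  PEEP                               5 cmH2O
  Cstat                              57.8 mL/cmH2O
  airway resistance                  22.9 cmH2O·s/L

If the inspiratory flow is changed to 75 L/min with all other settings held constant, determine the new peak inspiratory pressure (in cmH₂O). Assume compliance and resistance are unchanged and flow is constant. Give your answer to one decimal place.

41.9

Flow: 40 L/min ÷ 60 = 0.6667 L/s.
New flow: 75 L/min ÷ 60 = 1.25 L/s.
PIP = Vt/C + R·V̇ + PEEP (constant-flow equation of motion).
Only the resistive term changes: ΔPIP = R × ΔV̇ = 22.9 × (1.25 − 0.6667) = 22.9 × 0.5833 = 13.358 cmH2O.
Original PIP = 480/57.8 + 22.9×0.6667 + 5 = 28.572 cmH2O; new PIP = 28.572 + (13.358) = 41.93 cmH2O.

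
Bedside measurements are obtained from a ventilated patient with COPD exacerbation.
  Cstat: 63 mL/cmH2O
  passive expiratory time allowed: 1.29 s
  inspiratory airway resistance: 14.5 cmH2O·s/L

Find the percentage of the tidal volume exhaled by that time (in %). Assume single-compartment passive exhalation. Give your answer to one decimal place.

τ = R × C = 14.5 × 63 mL/cmH2O = 14.5 × 0.063 L/cmH2O = 0.9135 s.
Passive exhalation: V(t)/V₀ = e^(−t/τ) = e^(−1.29/0.9135) = 0.2436.
Fraction exhaled = 1 − 0.2436 = 0.7564 → 75.64%.

75.6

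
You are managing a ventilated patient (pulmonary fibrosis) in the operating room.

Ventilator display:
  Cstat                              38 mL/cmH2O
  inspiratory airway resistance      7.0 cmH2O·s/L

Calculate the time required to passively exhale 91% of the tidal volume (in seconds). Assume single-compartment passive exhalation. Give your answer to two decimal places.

τ = R × C = 7.0 × 38 mL/cmH2O = 7.0 × 0.038 L/cmH2O = 0.266 s.
Exhaled fraction f = 1 − e^(−t/τ) → t = −τ·ln(1 − f) = −0.266·ln(0.09) = 0.6405 s.

0.64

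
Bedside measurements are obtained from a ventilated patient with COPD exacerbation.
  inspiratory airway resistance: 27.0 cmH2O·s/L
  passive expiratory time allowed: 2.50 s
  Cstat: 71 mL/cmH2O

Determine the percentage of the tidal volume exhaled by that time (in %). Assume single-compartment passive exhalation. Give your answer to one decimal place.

72.9

τ = R × C = 27.0 × 71 mL/cmH2O = 27.0 × 0.071 L/cmH2O = 1.917 s.
Passive exhalation: V(t)/V₀ = e^(−t/τ) = e^(−2.50/1.917) = 0.2714.
Fraction exhaled = 1 − 0.2714 = 0.7286 → 72.86%.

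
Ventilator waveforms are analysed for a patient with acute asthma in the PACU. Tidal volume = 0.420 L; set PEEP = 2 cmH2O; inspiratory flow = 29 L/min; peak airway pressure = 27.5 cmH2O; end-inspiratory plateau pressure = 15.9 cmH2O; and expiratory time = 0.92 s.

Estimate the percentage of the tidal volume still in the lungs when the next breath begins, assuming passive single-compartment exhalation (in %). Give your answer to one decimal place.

Flow: 29 L/min ÷ 60 = 0.4833 L/s.
R = (PIP − Pplat)/V̇ = (27.5 − 15.9) / 0.4833 = 11.6/0.4833 = 24.002 cmH2O·s/L.
C = Vt/(Pplat − PEEP) = 420.0 / (15.9 − 2) = 420.0/13.9 = 30.216 mL/cmH2O.
τ = R × C = 24.002 × 0.03022 L/cmH2O = 0.7253 s.
Fraction remaining at end-expiration = e^(−Te/τ) = e^(−0.92/0.7253) = 0.2813 → 28.13%.

28.1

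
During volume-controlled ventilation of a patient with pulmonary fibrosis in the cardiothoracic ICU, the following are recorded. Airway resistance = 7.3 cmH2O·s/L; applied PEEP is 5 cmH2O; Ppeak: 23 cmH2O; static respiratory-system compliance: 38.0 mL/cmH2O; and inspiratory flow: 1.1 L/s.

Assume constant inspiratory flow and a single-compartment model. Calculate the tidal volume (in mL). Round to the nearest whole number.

379

Equation of motion (constant flow): PIP = Vt/C + R·V̇ + PEEP.
Vt/C = PIP − R·V̇ − PEEP = 23 − 8.03 − 5 = 9.97 cmH2O.
Vt = C × 9.97 = 38.0 × 9.97 = 378.86 mL.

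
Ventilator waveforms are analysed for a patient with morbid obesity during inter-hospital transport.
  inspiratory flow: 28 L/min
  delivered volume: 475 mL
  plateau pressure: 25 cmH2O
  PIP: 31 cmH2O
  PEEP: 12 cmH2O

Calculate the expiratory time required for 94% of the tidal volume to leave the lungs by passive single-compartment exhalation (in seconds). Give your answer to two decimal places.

1.32

Flow: 28 L/min ÷ 60 = 0.4667 L/s.
R = (PIP − Pplat)/V̇ = (31 − 25) / 0.4667 = 6.0/0.4667 = 12.856 cmH2O·s/L.
C = Vt/(Pplat − PEEP) = 475.0 / (25 − 12) = 475.0/13.0 = 36.538 mL/cmH2O.
τ = R × C = 12.856 × 0.03654 L/cmH2O = 0.4698 s.
t = −τ·ln(1 − 0.94) = −0.4698·ln(0.06) = 1.322 s.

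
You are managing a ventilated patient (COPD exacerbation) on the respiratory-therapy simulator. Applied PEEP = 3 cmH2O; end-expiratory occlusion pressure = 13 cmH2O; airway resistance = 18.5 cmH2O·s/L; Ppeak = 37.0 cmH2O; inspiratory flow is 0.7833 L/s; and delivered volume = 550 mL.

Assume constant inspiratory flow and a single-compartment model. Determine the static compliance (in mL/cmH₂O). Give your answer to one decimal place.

57.8

Total PEEP = 13 cmH2O (set 3 + intrinsic 10); this is the baseline alveolar pressure.
Equation of motion (constant flow): PIP = Vt/C + R·V̇ + PEEP.
Vt/C = PIP − R·V̇ − PEEP = 37.0 − 18.5×0.7833 − 13 = 37.0 − 14.491 − 13 = 9.509 cmH2O.
C = Vt / 9.509 = 550 / 9.509 = 57.84 mL/cmH2O.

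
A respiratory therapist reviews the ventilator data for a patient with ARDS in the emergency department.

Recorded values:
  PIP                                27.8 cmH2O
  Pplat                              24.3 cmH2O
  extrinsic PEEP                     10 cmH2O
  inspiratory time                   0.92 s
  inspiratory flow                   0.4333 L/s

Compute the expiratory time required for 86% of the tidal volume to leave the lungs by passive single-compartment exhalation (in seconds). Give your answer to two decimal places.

Vt = flow × Ti = 0.4333 L/s × 0.92 s × 1000 mL/L = 398.64 mL.
R = (PIP − Pplat)/V̇ = (27.8 − 24.3) / 0.4333 = 3.5/0.4333 = 8.078 cmH2O·s/L.
C = Vt/(Pplat − PEEP) = 398.64 / (24.3 − 10) = 398.64/14.3 = 27.877 mL/cmH2O.
τ = R × C = 8.078 × 0.02788 L/cmH2O = 0.2252 s.
t = −τ·ln(1 − 0.86) = −0.2252·ln(0.14) = 0.4428 s.

0.44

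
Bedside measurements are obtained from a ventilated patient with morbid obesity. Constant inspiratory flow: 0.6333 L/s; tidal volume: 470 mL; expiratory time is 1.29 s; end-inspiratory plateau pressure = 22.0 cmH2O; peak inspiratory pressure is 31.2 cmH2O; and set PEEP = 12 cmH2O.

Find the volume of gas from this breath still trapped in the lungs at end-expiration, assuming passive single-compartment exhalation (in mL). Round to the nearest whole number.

R = (PIP − Pplat)/V̇ = (31.2 − 22.0) / 0.6333 = 9.2/0.6333 = 14.527 cmH2O·s/L.
C = Vt/(Pplat − PEEP) = 470.0 / (22.0 − 12) = 470.0/10.0 = 47.0 mL/cmH2O.
τ = R × C = 14.527 × 0.047 L/cmH2O = 0.6828 s.
Fraction remaining = e^(−Te/τ) = e^(−1.29/0.6828) = 0.1512.
Trapped volume = 470.0 × 0.1512 = 71.064 mL.

71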